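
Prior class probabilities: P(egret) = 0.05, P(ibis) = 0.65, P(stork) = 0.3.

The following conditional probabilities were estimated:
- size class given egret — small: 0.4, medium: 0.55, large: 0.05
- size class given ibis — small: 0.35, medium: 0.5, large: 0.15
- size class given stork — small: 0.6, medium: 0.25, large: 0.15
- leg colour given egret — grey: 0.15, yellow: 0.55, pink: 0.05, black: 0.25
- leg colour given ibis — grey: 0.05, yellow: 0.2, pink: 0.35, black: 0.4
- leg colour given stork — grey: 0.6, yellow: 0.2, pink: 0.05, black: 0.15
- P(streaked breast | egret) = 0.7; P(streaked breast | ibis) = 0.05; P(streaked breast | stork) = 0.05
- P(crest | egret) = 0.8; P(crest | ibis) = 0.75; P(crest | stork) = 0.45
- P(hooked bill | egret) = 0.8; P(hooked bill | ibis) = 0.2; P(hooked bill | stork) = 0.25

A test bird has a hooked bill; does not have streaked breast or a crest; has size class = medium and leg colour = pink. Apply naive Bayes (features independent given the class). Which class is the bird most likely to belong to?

egret: 0.05 × 0.55 × 0.05 × (1−0.7) × (1−0.8) × 0.8 = 0.000066
ibis: 0.65 × 0.5 × 0.35 × (1−0.05) × (1−0.75) × 0.2 = 0.005403125
stork: 0.3 × 0.25 × 0.05 × (1−0.05) × (1−0.45) × 0.25 = 0.00048984375
Highest score → ibis.

ibis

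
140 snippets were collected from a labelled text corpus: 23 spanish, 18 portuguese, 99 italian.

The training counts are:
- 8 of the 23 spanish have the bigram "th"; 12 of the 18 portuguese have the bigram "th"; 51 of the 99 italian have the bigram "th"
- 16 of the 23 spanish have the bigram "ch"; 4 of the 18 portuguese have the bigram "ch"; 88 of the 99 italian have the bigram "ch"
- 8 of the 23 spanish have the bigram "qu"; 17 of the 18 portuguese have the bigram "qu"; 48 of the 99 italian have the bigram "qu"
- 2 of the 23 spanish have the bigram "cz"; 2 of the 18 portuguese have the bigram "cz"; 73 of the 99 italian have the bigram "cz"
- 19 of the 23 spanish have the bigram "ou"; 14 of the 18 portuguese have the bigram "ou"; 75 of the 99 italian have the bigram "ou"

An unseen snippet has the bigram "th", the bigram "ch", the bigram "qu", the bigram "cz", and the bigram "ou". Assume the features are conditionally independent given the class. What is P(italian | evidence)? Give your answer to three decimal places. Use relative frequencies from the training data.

spanish: (23/140) × (8/23) × (16/23) × (8/23) × (2/23) × (19/23) ≈ 0.000993217
portuguese: (18/140) × (12/18) × (4/18) × (17/18) × (2/18) × (14/18) ≈ 0.00155464
italian: (99/140) × (51/99) × (88/99) × (48/99) × (73/99) × (75/99) ≈ 0.087702
P(italian | x) = 0.087702 / 0.090249857 ≈ 0.972

0.972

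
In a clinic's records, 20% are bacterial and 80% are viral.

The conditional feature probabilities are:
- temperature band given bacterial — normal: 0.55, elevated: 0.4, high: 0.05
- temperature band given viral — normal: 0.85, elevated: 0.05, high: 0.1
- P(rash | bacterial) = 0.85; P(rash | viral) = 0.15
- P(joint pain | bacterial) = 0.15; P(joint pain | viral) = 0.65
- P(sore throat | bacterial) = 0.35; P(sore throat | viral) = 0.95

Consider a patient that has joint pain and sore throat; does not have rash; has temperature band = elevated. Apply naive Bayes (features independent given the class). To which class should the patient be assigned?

viral

bacterial: 0.2 × 0.4 × (1−0.85) × 0.15 × 0.35 = 0.00063
viral: 0.8 × 0.05 × (1−0.15) × 0.65 × 0.95 = 0.020995
Highest score → viral.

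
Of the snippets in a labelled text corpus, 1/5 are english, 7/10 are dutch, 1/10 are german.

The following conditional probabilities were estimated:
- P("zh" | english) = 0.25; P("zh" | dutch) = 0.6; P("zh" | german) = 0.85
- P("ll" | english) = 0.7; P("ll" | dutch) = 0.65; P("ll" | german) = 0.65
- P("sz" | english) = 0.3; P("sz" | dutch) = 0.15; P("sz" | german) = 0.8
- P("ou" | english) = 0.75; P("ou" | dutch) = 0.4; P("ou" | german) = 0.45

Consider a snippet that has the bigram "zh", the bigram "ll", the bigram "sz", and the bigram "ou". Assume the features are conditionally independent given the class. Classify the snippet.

english: 0.2 × 0.25 × 0.7 × 0.3 × 0.75 = 0.007875
dutch: 0.7 × 0.6 × 0.65 × 0.15 × 0.4 = 0.01638
german: 0.1 × 0.85 × 0.65 × 0.8 × 0.45 = 0.01989
Highest score → german.

german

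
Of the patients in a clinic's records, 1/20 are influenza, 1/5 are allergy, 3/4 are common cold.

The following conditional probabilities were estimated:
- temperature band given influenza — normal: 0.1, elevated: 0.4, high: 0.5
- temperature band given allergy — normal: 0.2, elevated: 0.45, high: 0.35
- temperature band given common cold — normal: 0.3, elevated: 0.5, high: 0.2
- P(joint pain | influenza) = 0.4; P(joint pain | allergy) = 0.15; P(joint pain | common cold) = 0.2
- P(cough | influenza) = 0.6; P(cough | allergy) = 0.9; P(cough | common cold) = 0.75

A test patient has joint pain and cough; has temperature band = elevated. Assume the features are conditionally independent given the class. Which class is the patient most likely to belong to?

influenza: 0.05 × 0.4 × 0.4 × 0.6 = 0.0048
allergy: 0.2 × 0.45 × 0.15 × 0.9 = 0.01215
common cold: 0.75 × 0.5 × 0.2 × 0.75 = 0.05625
Highest score → common cold.

common cold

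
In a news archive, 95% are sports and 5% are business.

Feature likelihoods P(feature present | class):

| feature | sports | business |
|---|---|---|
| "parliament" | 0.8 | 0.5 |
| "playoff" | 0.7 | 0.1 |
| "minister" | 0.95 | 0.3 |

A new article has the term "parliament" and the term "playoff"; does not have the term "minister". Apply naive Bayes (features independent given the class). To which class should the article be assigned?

sports: 0.95 × 0.8 × 0.7 × (1−0.95) = 0.0266
business: 0.05 × 0.5 × 0.1 × (1−0.3) = 0.00175
Highest score → sports.

sports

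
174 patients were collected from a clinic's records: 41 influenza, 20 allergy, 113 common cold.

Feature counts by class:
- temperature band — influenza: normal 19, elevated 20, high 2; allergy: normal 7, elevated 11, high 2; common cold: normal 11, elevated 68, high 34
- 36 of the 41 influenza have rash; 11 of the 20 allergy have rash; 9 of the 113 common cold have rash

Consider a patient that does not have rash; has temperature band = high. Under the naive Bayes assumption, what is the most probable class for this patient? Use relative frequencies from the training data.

common cold

influenza: (41/174) × (2/41) × (5/41) ≈ 0.00140174
allergy: (20/174) × (2/20) × (9/20) ≈ 0.00517241
common cold: (113/174) × (34/113) × (104/113) ≈ 0.179839
Highest score → common cold.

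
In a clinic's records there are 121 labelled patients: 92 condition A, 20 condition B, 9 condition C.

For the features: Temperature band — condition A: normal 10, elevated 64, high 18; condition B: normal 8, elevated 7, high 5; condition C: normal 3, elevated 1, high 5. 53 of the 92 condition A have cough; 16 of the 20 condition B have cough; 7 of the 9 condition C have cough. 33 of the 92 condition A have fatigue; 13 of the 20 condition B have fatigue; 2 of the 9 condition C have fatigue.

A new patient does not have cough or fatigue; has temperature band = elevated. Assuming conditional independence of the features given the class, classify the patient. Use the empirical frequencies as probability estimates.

condition A: (92/121) × (64/92) × (39/92) × (59/92) ≈ 0.143792
condition B: (20/121) × (7/20) × (4/20) × (7/20) ≈ 0.00404959
condition C: (9/121) × (1/9) × (2/9) × (7/9) ≈ 0.00142843
Highest score → condition A.

condition A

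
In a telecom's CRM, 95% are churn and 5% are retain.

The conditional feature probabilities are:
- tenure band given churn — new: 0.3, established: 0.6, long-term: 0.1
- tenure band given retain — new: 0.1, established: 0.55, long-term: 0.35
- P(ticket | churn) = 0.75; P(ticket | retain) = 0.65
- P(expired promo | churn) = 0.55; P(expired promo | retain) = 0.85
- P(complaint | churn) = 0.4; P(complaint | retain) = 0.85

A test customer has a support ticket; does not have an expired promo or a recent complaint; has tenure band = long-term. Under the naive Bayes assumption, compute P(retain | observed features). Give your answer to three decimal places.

churn: 0.95 × 0.1 × 0.75 × (1−0.55) × (1−0.4) = 0.0192375
retain: 0.05 × 0.35 × 0.65 × (1−0.85) × (1−0.85) = 0.0002559375
P(retain | x) = 0.0002559375 / 0.0194934375 ≈ 0.013

0.013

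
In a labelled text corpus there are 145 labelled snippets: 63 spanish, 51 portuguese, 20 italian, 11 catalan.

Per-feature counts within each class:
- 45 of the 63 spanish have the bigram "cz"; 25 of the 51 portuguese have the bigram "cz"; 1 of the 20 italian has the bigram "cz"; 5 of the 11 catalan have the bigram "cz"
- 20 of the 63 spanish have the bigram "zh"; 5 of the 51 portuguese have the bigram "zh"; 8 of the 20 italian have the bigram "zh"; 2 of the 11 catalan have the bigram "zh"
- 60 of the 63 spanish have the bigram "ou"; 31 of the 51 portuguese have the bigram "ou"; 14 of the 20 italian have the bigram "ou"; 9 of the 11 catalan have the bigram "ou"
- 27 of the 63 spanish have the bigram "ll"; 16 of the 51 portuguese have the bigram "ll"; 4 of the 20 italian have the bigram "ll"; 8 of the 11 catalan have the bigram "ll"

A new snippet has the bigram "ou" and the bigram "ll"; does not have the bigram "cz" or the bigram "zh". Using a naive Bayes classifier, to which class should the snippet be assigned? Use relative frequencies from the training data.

spanish

spanish: (63/145) × (18/63) × (43/63) × (60/63) × (27/63) ≈ 0.0345833
portuguese: (51/145) × (26/51) × (46/51) × (31/51) × (16/51) ≈ 0.0308414
italian: (20/145) × (19/20) × (12/20) × (14/20) × (4/20) ≈ 0.0110069
catalan: (11/145) × (6/11) × (9/11) × (9/11) × (8/11) ≈ 0.0201456
Highest score → spanish.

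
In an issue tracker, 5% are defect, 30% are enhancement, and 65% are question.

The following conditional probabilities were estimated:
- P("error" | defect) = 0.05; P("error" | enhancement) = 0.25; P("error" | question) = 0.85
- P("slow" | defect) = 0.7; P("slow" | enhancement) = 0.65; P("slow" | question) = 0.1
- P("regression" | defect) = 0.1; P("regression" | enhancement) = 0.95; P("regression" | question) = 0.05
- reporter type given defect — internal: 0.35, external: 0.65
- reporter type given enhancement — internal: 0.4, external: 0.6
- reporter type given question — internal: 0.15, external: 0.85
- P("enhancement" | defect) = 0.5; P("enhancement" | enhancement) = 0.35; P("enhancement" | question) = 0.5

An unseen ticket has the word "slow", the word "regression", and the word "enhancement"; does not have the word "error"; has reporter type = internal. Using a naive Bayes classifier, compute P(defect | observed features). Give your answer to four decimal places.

defect: 0.05 × (1−0.05) × 0.7 × 0.1 × 0.35 × 0.5 = 0.000581875
enhancement: 0.3 × (1−0.25) × 0.65 × 0.95 × 0.4 × 0.35 = 0.01945125
question: 0.65 × (1−0.85) × 0.1 × 0.05 × 0.15 × 0.5 = 0.0000365625
P(defect | x) = 0.000581875 / 0.0200696875 ≈ 0.0290

0.0290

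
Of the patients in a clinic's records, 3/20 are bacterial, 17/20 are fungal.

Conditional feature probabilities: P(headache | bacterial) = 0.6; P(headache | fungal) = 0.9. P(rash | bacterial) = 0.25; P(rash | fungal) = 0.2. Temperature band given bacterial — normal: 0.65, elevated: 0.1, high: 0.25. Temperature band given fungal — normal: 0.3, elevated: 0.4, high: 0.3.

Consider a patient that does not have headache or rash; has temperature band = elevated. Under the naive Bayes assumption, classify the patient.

bacterial: 0.15 × (1−0.6) × (1−0.25) × 0.1 = 0.0045
fungal: 0.85 × (1−0.9) × (1−0.2) × 0.4 = 0.0272
Highest score → fungal.

fungal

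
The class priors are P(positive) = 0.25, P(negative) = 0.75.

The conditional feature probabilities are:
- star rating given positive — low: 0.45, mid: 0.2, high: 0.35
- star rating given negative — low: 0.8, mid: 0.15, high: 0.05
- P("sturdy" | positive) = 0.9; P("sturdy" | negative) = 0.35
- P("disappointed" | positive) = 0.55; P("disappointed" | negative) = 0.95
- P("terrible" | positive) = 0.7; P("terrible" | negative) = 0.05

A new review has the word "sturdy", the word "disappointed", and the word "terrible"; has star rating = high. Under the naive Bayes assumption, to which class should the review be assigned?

positive

positive: 0.25 × 0.35 × 0.9 × 0.55 × 0.7 = 0.03031875
negative: 0.75 × 0.05 × 0.35 × 0.95 × 0.05 = 0.0006234375
Highest score → positive.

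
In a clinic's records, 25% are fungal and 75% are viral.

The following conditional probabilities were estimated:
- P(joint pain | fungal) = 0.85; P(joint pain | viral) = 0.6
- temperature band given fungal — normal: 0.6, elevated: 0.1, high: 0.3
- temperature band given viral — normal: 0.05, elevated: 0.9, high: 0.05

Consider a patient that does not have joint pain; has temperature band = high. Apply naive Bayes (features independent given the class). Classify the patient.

fungal: 0.25 × (1−0.85) × 0.3 = 0.01125
viral: 0.75 × (1−0.6) × 0.05 = 0.015
Highest score → viral.

viral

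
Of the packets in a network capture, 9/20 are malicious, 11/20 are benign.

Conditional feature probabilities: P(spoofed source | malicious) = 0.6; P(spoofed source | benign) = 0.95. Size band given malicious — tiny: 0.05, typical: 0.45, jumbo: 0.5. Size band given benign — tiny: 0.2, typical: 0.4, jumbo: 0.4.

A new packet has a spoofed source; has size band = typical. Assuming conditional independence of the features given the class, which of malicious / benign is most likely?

benign

malicious: 0.45 × 0.6 × 0.45 = 0.1215
benign: 0.55 × 0.95 × 0.4 = 0.209
Highest score → benign.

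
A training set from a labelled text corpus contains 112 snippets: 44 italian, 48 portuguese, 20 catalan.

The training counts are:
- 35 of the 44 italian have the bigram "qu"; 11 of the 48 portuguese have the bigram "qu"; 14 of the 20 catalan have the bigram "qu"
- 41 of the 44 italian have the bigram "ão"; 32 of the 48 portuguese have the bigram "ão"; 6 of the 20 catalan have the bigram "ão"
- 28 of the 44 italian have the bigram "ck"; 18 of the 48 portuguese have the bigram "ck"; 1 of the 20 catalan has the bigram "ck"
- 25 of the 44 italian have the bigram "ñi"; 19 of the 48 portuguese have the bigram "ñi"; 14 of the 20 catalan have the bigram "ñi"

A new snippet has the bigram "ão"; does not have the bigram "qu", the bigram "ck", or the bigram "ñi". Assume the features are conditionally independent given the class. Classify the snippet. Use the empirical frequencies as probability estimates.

italian: (44/112) × (9/44) × (41/44) × (16/44) × (19/44) ≈ 0.0117577
portuguese: (48/112) × (37/48) × (32/48) × (30/48) × (29/48) ≈ 0.0831628
catalan: (20/112) × (6/20) × (6/20) × (19/20) × (6/20) ≈ 0.00458036
Highest score → portuguese.

portuguese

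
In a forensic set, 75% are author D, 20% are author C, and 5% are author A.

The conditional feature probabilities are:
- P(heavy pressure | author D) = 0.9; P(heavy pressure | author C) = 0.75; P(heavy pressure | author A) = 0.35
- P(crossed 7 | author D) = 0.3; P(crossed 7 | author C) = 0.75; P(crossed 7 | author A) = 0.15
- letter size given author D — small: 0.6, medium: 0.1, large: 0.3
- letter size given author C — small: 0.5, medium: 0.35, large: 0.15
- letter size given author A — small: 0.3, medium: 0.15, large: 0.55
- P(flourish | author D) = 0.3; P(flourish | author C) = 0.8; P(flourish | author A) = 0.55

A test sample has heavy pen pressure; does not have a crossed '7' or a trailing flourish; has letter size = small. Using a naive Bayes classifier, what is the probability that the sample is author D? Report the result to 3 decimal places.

author D: 0.75 × 0.9 × (1−0.3) × 0.6 × (1−0.3) = 0.19845
author C: 0.2 × 0.75 × (1−0.75) × 0.5 × (1−0.8) = 0.00375
author A: 0.05 × 0.35 × (1−0.15) × 0.3 × (1−0.55) = 0.002008125
P(author D | x) = 0.19845 / 0.204208125 ≈ 0.972

0.972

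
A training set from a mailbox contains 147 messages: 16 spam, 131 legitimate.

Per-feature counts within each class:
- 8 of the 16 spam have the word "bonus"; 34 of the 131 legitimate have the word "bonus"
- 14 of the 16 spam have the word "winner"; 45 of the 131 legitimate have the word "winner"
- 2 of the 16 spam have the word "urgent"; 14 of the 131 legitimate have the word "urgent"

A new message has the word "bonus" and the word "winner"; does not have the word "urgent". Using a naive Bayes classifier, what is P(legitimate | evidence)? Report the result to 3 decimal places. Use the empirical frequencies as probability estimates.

spam: (16/147) × (8/16) × (14/16) × (14/16) ≈ 0.0416667
legitimate: (131/147) × (34/131) × (45/131) × (117/131) ≈ 0.0709606
P(legitimate | x) = 0.0709606 / 0.1126273 ≈ 0.630

0.630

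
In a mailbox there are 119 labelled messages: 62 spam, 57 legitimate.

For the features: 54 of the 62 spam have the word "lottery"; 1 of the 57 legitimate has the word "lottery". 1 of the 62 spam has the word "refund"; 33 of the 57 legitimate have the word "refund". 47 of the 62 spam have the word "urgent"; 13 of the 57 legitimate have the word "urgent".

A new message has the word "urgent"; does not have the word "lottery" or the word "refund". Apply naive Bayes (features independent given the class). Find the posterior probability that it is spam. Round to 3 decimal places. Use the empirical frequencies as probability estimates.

0.526

spam: (62/119) × (8/62) × (61/62) × (47/62) ≈ 0.0501403
legitimate: (57/119) × (56/57) × (24/57) × (13/57) ≈ 0.0451904
P(spam | x) = 0.0501403 / 0.0953307 ≈ 0.526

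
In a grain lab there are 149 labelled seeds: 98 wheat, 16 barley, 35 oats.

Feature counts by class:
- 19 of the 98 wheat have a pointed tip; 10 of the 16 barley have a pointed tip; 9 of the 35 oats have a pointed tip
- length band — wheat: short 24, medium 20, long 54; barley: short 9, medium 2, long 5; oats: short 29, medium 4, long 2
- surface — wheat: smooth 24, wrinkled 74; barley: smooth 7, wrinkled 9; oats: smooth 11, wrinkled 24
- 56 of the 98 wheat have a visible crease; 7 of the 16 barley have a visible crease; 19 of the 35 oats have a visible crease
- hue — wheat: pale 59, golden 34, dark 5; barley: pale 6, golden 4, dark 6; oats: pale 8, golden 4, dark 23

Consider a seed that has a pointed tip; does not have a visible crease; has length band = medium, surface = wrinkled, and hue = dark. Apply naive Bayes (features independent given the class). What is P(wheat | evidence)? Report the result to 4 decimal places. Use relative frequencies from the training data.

0.1509

wheat: (98/149) × (19/98) × (20/98) × (74/98) × (42/98) × (5/98) ≈ 0.000429679
barley: (16/149) × (10/16) × (2/16) × (9/16) × (9/16) × (6/16) ≈ 0.000995406
oats: (35/149) × (9/35) × (4/35) × (24/35) × (16/35) × (23/35) ≈ 0.00142201
P(wheat | x) = 0.000429679 / 0.002847095 ≈ 0.1509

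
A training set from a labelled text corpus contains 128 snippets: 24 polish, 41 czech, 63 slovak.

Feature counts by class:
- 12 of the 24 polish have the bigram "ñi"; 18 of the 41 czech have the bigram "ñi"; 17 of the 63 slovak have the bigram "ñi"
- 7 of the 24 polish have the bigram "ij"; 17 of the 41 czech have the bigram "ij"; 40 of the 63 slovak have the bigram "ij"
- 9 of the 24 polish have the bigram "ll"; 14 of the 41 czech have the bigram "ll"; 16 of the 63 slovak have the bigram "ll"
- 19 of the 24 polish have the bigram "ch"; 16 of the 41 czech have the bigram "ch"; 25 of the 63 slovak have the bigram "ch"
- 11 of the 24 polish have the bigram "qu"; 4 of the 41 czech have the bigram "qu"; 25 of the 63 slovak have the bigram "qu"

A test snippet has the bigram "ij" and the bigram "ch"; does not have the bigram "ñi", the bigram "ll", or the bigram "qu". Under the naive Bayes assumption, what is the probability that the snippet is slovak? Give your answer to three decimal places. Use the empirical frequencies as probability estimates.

0.623

polish: (24/128) × (12/24) × (7/24) × (15/24) × (19/24) × (13/24) ≈ 0.00732846
czech: (41/128) × (23/41) × (17/41) × (27/41) × (16/41) × (37/41) ≈ 0.0172789
slovak: (63/128) × (46/63) × (40/63) × (47/63) × (25/63) × (38/63) ≈ 0.0407443
P(slovak | x) = 0.0407443 / 0.06535166 ≈ 0.623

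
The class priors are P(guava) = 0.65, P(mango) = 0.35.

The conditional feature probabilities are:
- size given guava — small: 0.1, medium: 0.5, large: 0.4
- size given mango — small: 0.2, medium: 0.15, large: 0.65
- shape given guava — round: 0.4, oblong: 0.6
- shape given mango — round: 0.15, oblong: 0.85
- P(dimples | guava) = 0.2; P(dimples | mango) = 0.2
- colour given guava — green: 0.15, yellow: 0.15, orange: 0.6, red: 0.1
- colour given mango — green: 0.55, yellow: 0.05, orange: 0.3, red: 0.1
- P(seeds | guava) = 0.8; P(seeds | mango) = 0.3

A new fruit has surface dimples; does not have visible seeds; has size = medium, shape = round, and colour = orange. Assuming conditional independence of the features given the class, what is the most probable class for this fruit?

guava

guava: 0.65 × 0.5 × 0.4 × 0.2 × 0.6 × (1−0.8) = 0.00312
mango: 0.35 × 0.15 × 0.15 × 0.2 × 0.3 × (1−0.3) = 0.00033075
Highest score → guava.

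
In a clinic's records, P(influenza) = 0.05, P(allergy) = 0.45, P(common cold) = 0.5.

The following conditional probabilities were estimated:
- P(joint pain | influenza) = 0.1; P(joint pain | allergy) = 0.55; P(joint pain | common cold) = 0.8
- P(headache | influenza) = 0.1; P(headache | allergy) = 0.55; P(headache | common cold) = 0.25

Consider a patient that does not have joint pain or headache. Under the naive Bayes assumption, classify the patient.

allergy

influenza: 0.05 × (1−0.1) × (1−0.1) = 0.0405
allergy: 0.45 × (1−0.55) × (1−0.55) = 0.091125
common cold: 0.5 × (1−0.8) × (1−0.25) = 0.075
Highest score → allergy.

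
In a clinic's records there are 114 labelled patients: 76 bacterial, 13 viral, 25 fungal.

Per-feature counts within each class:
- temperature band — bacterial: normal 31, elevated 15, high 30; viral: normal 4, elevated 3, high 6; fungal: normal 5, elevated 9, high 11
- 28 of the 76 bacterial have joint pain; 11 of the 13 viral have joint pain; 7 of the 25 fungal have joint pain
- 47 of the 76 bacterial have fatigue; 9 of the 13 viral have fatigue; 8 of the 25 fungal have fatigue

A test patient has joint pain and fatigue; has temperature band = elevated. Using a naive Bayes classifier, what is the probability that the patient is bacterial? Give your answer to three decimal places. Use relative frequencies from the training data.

bacterial: (76/114) × (15/76) × (28/76) × (47/76) ≈ 0.0299789
viral: (13/114) × (3/13) × (11/13) × (9/13) ≈ 0.0154158
fungal: (25/114) × (9/25) × (7/25) × (8/25) ≈ 0.00707368
P(bacterial | x) = 0.0299789 / 0.05246838 ≈ 0.571

0.571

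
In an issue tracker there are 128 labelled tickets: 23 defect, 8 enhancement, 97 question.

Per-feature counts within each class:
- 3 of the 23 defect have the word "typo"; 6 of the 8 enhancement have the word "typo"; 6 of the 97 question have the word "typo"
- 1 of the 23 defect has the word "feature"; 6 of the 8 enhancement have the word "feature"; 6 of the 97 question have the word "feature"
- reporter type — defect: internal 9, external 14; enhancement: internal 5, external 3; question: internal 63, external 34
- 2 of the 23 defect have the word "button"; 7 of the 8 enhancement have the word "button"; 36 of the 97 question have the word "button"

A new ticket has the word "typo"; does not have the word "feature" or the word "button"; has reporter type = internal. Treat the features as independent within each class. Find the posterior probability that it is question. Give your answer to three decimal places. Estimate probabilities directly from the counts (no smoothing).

0.668

defect: (23/128) × (3/23) × (22/23) × (9/23) × (21/23) ≈ 0.00800963
enhancement: (8/128) × (6/8) × (2/8) × (5/8) × (1/8) = 0.00091552734375
question: (97/128) × (6/97) × (91/97) × (63/97) × (61/97) ≈ 0.0179613
P(question | x) = 0.0179613 / 0.02688645734375 ≈ 0.668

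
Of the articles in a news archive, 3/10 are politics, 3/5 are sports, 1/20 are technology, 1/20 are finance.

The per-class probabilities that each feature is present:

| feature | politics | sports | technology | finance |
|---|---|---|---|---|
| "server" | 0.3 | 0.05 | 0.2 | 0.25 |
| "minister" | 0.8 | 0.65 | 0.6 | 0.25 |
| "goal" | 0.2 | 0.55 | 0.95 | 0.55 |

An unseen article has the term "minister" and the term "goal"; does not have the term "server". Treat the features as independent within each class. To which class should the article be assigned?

sports

politics: 0.3 × (1−0.3) × 0.8 × 0.2 = 0.0336
sports: 0.6 × (1−0.05) × 0.65 × 0.55 = 0.203775
technology: 0.05 × (1−0.2) × 0.6 × 0.95 = 0.0228
finance: 0.05 × (1−0.25) × 0.25 × 0.55 = 0.00515625
Highest score → sports.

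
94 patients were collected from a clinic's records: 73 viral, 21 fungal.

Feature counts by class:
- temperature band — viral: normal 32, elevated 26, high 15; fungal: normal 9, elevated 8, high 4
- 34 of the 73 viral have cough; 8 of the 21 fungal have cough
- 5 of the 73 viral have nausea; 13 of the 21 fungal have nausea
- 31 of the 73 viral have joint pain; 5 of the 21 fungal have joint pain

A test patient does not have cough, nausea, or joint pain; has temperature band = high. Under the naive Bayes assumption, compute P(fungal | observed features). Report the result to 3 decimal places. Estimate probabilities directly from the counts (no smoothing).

viral: (73/94) × (15/73) × (39/73) × (68/73) × (42/73) ≈ 0.0456896
fungal: (21/94) × (4/21) × (13/21) × (8/21) × (16/21) ≈ 0.00764588
P(fungal | x) = 0.00764588 / 0.05333548 ≈ 0.143

0.143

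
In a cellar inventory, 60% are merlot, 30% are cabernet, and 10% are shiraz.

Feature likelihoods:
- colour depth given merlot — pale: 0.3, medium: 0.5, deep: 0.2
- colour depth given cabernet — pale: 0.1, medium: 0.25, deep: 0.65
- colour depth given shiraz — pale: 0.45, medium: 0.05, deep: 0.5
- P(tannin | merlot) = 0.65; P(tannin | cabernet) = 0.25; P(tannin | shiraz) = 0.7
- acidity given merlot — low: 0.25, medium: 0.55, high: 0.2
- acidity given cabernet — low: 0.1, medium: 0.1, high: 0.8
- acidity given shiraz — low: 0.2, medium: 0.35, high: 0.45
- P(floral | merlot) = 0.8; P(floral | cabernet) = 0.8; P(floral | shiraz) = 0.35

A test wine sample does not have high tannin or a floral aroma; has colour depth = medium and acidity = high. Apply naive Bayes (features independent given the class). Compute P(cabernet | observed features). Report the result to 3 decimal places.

merlot: 0.6 × 0.5 × (1−0.65) × 0.2 × (1−0.8) = 0.0042
cabernet: 0.3 × 0.25 × (1−0.25) × 0.8 × (1−0.8) = 0.009
shiraz: 0.1 × 0.05 × (1−0.7) × 0.45 × (1−0.35) = 0.00043875
P(cabernet | x) = 0.009 / 0.01363875 ≈ 0.660

0.660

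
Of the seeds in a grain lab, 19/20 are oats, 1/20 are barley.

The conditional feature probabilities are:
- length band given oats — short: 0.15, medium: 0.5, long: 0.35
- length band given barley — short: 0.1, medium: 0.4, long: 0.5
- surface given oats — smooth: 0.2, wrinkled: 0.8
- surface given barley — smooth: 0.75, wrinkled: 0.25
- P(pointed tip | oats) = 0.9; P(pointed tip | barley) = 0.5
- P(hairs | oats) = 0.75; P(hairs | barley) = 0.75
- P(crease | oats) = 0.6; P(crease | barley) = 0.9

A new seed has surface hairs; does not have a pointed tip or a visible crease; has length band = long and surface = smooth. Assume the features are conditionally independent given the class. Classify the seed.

oats

oats: 0.95 × 0.35 × 0.2 × (1−0.9) × 0.75 × (1−0.6) = 0.001995
barley: 0.05 × 0.5 × 0.75 × (1−0.5) × 0.75 × (1−0.9) = 0.000703125
Highest score → oats.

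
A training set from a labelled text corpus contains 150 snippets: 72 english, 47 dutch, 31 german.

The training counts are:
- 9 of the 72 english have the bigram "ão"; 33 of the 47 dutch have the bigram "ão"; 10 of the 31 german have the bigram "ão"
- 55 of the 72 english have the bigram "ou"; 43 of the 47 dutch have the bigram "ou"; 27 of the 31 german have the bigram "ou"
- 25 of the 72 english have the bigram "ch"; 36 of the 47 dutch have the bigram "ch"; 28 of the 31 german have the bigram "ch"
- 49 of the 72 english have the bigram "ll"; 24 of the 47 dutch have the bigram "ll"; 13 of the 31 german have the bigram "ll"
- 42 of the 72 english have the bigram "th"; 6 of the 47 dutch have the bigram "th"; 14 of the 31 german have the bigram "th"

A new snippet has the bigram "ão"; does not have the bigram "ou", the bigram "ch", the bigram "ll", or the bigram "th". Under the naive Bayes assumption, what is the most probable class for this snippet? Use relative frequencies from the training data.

dutch

english: (72/150) × (9/72) × (17/72) × (47/72) × (23/72) × (30/72) ≈ 0.00123088
dutch: (47/150) × (33/47) × (4/47) × (11/47) × (23/47) × (41/47) ≈ 0.00187066
german: (31/150) × (10/31) × (4/31) × (3/31) × (18/31) × (17/31) ≈ 0.000265072
Highest score → dutch.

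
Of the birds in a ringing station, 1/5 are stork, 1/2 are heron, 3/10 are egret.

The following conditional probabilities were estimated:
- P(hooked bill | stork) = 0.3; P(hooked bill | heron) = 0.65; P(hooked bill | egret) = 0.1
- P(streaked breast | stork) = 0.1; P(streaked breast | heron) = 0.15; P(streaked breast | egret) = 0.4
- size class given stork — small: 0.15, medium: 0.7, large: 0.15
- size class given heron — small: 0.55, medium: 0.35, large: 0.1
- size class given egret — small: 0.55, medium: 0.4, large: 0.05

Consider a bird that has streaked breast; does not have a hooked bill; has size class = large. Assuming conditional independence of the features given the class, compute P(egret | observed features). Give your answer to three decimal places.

stork: 0.2 × (1−0.3) × 0.1 × 0.15 = 0.0021
heron: 0.5 × (1−0.65) × 0.15 × 0.1 = 0.002625
egret: 0.3 × (1−0.1) × 0.4 × 0.05 = 0.0054
P(egret | x) = 0.0054 / 0.010125 ≈ 0.533

0.533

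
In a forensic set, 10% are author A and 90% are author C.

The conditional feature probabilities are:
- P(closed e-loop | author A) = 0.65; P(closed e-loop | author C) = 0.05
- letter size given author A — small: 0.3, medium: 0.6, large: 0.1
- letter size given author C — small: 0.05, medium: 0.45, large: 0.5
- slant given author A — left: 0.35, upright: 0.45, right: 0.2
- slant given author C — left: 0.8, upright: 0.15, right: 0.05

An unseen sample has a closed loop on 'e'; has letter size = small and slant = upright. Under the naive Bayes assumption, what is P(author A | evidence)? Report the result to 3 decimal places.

author A: 0.1 × 0.65 × 0.3 × 0.45 = 0.008775
author C: 0.9 × 0.05 × 0.05 × 0.15 = 0.0003375
P(author A | x) = 0.008775 / 0.0091125 ≈ 0.963

0.963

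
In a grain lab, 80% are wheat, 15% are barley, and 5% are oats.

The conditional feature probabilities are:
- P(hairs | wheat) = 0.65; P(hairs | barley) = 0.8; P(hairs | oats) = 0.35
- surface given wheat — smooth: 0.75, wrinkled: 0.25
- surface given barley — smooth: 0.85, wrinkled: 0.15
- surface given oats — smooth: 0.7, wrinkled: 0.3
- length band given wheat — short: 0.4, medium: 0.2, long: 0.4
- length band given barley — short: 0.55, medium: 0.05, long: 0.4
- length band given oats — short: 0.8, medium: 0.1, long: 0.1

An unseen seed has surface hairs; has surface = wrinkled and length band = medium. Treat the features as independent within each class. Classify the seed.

wheat

wheat: 0.8 × 0.65 × 0.25 × 0.2 = 0.026
barley: 0.15 × 0.8 × 0.15 × 0.05 = 0.0009
oats: 0.05 × 0.35 × 0.3 × 0.1 = 0.000525
Highest score → wheat.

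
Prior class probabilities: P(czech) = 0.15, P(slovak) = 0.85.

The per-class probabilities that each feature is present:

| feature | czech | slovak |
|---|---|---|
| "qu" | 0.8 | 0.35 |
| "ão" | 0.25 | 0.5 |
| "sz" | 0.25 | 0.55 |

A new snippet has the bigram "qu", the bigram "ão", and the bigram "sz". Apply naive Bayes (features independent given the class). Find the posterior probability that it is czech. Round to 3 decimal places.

czech: 0.15 × 0.8 × 0.25 × 0.25 = 0.0075
slovak: 0.85 × 0.35 × 0.5 × 0.55 = 0.0818125
P(czech | x) = 0.0075 / 0.0893125 ≈ 0.084

0.084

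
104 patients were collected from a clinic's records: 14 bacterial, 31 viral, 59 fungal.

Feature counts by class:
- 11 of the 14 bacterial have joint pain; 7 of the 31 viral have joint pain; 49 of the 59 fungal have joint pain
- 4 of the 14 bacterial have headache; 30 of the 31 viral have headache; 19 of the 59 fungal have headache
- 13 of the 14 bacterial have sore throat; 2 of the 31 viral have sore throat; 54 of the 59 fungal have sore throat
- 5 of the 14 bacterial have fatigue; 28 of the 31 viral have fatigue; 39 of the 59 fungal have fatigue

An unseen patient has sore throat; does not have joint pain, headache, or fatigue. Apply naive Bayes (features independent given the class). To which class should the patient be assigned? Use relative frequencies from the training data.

bacterial: (14/104) × (3/14) × (10/14) × (13/14) × (9/14) ≈ 0.0122996
viral: (31/104) × (24/31) × (1/31) × (2/31) × (3/31) ≈ 0.0000464776
fungal: (59/104) × (10/59) × (40/59) × (54/59) × (20/59) ≈ 0.0202253
Highest score → fungal.

fungal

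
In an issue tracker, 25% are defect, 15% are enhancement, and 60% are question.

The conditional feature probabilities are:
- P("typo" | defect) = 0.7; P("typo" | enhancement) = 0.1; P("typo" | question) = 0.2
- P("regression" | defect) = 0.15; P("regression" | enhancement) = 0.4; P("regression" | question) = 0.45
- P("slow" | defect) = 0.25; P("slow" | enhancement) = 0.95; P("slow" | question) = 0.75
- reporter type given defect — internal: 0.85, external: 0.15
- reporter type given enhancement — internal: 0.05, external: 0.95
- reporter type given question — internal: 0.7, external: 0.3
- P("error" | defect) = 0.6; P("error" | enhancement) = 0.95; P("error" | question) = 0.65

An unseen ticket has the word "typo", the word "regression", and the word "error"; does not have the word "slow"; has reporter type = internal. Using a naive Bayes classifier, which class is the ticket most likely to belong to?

defect

defect: 0.25 × 0.7 × 0.15 × (1−0.25) × 0.85 × 0.6 = 0.010040625
enhancement: 0.15 × 0.1 × 0.4 × (1−0.95) × 0.05 × 0.95 = 0.00001425
question: 0.6 × 0.2 × 0.45 × (1−0.75) × 0.7 × 0.65 = 0.0061425
Highest score → defect.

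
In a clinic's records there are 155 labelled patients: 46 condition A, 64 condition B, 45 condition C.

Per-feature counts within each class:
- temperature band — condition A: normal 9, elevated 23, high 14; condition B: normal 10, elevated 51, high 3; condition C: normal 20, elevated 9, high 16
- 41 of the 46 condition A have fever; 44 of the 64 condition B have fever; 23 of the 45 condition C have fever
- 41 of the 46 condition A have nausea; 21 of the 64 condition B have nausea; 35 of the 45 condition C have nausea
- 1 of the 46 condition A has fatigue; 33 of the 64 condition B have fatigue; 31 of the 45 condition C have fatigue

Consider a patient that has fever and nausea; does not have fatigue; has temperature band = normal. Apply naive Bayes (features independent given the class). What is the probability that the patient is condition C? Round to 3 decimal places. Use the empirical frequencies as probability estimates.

0.234

condition A: (46/155) × (9/46) × (41/46) × (41/46) × (45/46) ≈ 0.045125
condition B: (64/155) × (10/64) × (44/64) × (21/64) × (31/64) = 0.007049560546875
condition C: (45/155) × (20/45) × (23/45) × (35/45) × (14/45) ≈ 0.0159582
P(condition C | x) = 0.0159582 / 0.068132760546875 ≈ 0.234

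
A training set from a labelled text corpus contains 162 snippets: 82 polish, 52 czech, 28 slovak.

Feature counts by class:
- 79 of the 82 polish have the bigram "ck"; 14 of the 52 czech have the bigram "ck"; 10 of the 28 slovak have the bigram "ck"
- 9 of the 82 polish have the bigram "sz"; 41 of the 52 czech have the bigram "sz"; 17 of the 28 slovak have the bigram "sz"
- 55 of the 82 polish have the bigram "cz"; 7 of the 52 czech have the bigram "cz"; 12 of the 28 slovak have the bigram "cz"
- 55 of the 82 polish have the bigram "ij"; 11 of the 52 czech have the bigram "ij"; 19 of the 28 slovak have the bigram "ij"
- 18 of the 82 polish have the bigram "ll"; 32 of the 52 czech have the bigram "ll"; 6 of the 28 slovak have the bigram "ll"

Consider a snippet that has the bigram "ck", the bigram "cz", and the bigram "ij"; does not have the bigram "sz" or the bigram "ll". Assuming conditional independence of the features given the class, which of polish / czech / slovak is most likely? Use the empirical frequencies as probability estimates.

polish: (82/162) × (79/82) × (73/82) × (55/82) × (55/82) × (64/82) ≈ 0.152435
czech: (52/162) × (14/52) × (11/52) × (7/52) × (11/52) × (20/52) ≈ 0.000200223
slovak: (28/162) × (10/28) × (11/28) × (12/28) × (19/28) × (22/28) ≈ 0.00554119
Highest score → polish.

polish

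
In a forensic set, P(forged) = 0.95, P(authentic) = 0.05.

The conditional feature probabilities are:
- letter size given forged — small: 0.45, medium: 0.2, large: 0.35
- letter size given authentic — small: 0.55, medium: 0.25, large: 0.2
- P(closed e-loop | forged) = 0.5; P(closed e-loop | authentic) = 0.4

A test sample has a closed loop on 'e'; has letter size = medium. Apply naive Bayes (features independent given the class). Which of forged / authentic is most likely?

forged

forged: 0.95 × 0.2 × 0.5 = 0.095
authentic: 0.05 × 0.25 × 0.4 = 0.005
Highest score → forged.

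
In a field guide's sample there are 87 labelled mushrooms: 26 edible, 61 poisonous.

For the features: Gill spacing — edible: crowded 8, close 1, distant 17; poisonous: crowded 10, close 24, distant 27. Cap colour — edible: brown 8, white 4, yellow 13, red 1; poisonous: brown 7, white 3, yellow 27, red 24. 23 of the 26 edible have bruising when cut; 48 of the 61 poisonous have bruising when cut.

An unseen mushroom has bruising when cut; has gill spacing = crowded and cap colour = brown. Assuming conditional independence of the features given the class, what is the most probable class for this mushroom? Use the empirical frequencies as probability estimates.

edible: (26/87) × (8/26) × (8/26) × (23/26) ≈ 0.0250289
poisonous: (61/87) × (10/61) × (7/61) × (48/61) ≈ 0.0103791
Highest score → edible.

edible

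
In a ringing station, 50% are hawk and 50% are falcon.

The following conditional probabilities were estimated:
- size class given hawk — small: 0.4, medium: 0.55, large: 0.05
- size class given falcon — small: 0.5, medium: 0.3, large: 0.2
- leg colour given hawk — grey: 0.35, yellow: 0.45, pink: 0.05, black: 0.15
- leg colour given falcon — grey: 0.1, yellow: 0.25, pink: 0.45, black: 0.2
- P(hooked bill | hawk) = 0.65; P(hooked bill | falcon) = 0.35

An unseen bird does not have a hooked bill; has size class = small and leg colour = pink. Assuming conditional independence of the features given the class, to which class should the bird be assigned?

hawk: 0.5 × 0.4 × 0.05 × (1−0.65) = 0.0035
falcon: 0.5 × 0.5 × 0.45 × (1−0.35) = 0.073125
Highest score → falcon.

falcon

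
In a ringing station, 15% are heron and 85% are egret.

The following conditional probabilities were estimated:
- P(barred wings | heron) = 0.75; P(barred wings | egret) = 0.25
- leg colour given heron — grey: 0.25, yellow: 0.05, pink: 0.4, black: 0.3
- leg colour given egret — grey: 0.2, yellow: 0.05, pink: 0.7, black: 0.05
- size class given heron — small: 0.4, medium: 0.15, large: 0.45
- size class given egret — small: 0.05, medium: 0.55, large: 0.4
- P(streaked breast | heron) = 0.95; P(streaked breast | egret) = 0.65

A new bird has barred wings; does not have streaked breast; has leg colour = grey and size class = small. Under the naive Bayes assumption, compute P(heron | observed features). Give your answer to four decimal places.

0.4306

heron: 0.15 × 0.75 × 0.25 × 0.4 × (1−0.95) = 0.0005625
egret: 0.85 × 0.25 × 0.2 × 0.05 × (1−0.65) = 0.00074375
P(heron | x) = 0.0005625 / 0.00130625 ≈ 0.4306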